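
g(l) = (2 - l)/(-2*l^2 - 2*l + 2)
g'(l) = (2 - l)*(4*l + 2)/(-2*l^2 - 2*l + 2)^2 - 1/(-2*l^2 - 2*l + 2) = (l^2 + l - (l - 2)*(2*l + 1) - 1)/(2*(l^2 + l - 1)^2)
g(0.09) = 1.06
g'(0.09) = 0.83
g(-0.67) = 1.09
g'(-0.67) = -0.71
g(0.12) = 1.09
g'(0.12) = 0.98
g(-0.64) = 1.07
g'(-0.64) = -0.65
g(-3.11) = -0.46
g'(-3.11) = -0.34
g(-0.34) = 0.96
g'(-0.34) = -0.16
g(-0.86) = 1.28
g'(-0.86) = -1.27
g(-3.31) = -0.40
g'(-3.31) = -0.26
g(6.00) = 0.05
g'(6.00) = 0.00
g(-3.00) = -0.50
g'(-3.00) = -0.40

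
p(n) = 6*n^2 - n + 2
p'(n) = 12*n - 1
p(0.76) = 4.71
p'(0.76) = 8.12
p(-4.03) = 103.48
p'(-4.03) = -49.36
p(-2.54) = 43.25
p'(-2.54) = -31.48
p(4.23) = 105.13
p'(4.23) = 49.76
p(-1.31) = 13.61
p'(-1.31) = -16.72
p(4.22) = 104.63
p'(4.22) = 49.64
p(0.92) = 6.16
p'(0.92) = 10.04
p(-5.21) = 170.07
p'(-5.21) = -63.52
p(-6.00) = 224.00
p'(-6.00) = -73.00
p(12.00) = 854.00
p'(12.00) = 143.00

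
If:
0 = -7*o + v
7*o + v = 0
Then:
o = 0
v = 0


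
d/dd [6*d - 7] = 6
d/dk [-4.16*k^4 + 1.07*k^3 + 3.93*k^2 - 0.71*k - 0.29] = -16.64*k^3 + 3.21*k^2 + 7.86*k - 0.71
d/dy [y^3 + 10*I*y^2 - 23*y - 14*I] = 3*y^2 + 20*I*y - 23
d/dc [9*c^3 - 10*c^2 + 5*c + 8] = 27*c^2 - 20*c + 5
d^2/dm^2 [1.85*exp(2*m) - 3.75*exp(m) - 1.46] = (7.4*exp(m) - 3.75)*exp(m)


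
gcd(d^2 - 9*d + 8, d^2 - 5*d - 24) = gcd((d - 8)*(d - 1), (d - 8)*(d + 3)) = d - 8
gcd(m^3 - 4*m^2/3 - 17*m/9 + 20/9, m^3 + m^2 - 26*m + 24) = m - 1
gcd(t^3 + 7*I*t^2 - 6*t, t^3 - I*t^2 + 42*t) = t^2 + 6*I*t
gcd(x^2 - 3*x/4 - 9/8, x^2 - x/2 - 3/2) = x - 3/2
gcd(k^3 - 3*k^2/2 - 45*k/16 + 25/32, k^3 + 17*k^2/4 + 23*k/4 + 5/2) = k + 5/4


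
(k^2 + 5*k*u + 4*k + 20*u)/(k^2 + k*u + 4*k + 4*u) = (k + 5*u)/(k + u)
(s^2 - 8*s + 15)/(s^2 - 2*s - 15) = (s - 3)/(s + 3)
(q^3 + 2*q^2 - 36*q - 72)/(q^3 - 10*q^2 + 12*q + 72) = (q + 6)/(q - 6)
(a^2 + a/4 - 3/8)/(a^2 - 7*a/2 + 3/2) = (a + 3/4)/(a - 3)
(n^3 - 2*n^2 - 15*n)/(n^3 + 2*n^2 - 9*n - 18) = n*(n - 5)/(n^2 - n - 6)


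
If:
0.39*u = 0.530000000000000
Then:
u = 1.36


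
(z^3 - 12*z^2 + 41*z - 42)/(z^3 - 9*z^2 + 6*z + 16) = (z^2 - 10*z + 21)/(z^2 - 7*z - 8)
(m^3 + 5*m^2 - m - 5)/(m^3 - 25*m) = (m^2 - 1)/(m*(m - 5))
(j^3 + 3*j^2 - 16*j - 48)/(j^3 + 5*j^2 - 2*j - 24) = (j - 4)/(j - 2)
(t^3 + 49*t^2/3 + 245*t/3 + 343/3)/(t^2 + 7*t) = t + 28/3 + 49/(3*t)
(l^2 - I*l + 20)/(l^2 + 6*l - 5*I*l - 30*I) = (l + 4*I)/(l + 6)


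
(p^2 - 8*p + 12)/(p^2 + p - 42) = (p - 2)/(p + 7)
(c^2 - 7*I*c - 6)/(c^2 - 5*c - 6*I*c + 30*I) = (c - I)/(c - 5)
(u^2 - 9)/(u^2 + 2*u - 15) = (u + 3)/(u + 5)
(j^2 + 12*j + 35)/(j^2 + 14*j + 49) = (j + 5)/(j + 7)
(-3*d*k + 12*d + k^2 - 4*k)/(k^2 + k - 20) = (-3*d + k)/(k + 5)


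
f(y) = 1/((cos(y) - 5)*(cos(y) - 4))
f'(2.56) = -0.01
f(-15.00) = 0.04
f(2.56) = 0.04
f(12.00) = 0.08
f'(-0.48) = 0.02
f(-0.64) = 0.07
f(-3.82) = 0.04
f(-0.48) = 0.08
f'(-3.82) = -0.01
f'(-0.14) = 0.01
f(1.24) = 0.06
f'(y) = sin(y)/((cos(y) - 5)*(cos(y) - 4)^2) + sin(y)/((cos(y) - 5)^2*(cos(y) - 4))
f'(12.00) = 0.02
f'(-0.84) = 0.03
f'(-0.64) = 0.02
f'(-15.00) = 0.01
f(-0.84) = 0.07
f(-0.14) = 0.08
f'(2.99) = -0.00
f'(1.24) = -0.03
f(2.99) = 0.03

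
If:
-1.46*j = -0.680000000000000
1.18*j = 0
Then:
No Solution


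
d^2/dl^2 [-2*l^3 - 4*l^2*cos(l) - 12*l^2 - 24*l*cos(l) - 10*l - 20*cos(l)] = 4*l^2*cos(l) + 16*l*sin(l) + 24*l*cos(l) - 12*l + 48*sin(l) + 12*cos(l) - 24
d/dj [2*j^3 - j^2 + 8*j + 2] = 6*j^2 - 2*j + 8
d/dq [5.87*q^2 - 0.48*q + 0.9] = 11.74*q - 0.48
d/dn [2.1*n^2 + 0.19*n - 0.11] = 4.2*n + 0.19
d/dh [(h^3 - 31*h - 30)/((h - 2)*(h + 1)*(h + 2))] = (h^2 + 52*h + 4)/(h^4 - 8*h^2 + 16)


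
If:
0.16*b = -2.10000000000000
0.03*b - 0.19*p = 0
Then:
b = -13.12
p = -2.07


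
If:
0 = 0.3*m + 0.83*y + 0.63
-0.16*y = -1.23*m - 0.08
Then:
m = -0.16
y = -0.70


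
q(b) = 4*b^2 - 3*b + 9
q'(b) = 8*b - 3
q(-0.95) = 15.46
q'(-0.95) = -10.60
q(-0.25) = 10.00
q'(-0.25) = -5.00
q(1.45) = 13.06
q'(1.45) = 8.60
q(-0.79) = 13.87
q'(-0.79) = -9.32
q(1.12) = 10.66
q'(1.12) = 5.96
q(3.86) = 57.02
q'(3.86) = 27.88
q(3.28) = 42.19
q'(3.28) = 23.24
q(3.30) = 42.66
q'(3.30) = 23.40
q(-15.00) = 954.00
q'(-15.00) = -123.00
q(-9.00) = 360.00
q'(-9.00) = -75.00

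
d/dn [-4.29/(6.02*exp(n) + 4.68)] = 25.8258*exp(n)/(6.02*exp(n) + 4.68)^2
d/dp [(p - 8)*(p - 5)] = 2*p - 13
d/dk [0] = 0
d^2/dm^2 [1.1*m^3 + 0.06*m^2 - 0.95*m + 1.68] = 6.6*m + 0.12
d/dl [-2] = 0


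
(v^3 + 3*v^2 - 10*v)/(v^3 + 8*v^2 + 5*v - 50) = v/(v + 5)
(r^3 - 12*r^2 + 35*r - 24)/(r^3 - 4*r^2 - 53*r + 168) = (r - 1)/(r + 7)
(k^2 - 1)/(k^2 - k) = (k + 1)/k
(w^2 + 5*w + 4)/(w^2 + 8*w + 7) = (w + 4)/(w + 7)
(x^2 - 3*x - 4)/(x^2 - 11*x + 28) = (x + 1)/(x - 7)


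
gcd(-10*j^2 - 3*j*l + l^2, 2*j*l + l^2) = 2*j + l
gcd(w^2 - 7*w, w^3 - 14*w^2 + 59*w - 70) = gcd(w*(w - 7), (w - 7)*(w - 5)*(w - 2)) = w - 7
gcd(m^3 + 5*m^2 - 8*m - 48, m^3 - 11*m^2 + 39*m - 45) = m - 3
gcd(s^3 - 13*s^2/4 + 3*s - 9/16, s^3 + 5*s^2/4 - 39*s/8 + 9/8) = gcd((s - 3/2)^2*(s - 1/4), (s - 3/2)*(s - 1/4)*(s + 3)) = s^2 - 7*s/4 + 3/8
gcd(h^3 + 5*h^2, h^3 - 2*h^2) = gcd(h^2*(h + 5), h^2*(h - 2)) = h^2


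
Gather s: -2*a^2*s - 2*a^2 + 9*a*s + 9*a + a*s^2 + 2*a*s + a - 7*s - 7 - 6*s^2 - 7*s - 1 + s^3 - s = -2*a^2 + 10*a + s^3 + s^2*(a - 6) + s*(-2*a^2 + 11*a - 15) - 8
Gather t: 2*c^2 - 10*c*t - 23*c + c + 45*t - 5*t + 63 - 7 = 2*c^2 - 22*c + t*(40 - 10*c) + 56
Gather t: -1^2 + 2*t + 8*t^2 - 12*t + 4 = 8*t^2 - 10*t + 3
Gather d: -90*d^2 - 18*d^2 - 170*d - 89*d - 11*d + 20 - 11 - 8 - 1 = -108*d^2 - 270*d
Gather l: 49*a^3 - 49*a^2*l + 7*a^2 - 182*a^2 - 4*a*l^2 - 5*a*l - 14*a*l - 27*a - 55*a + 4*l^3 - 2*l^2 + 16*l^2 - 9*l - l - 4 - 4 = 49*a^3 - 175*a^2 - 82*a + 4*l^3 + l^2*(14 - 4*a) + l*(-49*a^2 - 19*a - 10) - 8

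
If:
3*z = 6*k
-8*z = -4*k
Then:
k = 0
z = 0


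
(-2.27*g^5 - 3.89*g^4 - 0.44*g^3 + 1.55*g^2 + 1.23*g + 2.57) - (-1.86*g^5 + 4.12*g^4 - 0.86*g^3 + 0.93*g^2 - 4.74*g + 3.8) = -0.41*g^5 - 8.01*g^4 + 0.42*g^3 + 0.62*g^2 + 5.97*g - 1.23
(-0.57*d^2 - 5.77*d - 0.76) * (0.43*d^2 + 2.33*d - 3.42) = -0.2451*d^4 - 3.8092*d^3 - 11.8215*d^2 + 17.9626*d + 2.5992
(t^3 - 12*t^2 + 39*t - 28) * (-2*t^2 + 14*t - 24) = -2*t^5 + 38*t^4 - 270*t^3 + 890*t^2 - 1328*t + 672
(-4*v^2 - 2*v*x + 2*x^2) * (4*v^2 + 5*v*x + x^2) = -16*v^4 - 28*v^3*x - 6*v^2*x^2 + 8*v*x^3 + 2*x^4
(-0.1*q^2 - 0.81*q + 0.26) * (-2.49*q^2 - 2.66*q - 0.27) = 0.249*q^4 + 2.2829*q^3 + 1.5342*q^2 - 0.4729*q - 0.0702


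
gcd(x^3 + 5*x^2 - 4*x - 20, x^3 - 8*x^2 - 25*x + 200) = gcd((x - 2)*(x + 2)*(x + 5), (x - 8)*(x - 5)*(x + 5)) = x + 5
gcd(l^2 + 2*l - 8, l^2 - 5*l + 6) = l - 2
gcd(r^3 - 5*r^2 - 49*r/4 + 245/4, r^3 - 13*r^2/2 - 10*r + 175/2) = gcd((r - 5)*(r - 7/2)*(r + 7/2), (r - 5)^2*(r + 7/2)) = r^2 - 3*r/2 - 35/2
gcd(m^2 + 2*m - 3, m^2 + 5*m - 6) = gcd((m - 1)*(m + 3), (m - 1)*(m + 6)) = m - 1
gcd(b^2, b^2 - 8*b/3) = b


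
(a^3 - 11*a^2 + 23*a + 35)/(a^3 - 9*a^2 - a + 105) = (a + 1)/(a + 3)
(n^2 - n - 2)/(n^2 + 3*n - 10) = (n + 1)/(n + 5)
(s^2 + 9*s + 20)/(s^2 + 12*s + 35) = (s + 4)/(s + 7)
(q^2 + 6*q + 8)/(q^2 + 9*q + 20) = (q + 2)/(q + 5)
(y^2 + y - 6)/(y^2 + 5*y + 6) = (y - 2)/(y + 2)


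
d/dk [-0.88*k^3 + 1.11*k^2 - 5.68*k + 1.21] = -2.64*k^2 + 2.22*k - 5.68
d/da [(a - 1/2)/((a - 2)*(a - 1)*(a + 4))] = (-2*a^3 + a^2/2 + a + 3)/(a^6 + 2*a^5 - 19*a^4 - 4*a^3 + 116*a^2 - 160*a + 64)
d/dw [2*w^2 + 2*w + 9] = 4*w + 2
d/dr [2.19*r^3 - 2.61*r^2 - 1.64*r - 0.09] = 6.57*r^2 - 5.22*r - 1.64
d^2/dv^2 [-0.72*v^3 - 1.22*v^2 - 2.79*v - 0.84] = -4.32*v - 2.44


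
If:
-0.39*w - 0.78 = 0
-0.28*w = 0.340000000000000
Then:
No Solution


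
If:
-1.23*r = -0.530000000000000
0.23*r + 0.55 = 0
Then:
No Solution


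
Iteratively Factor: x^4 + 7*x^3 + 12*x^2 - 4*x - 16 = (x + 4)*(x^3 + 3*x^2 - 4) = (x - 1)*(x + 4)*(x^2 + 4*x + 4) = (x - 1)*(x + 2)*(x + 4)*(x + 2)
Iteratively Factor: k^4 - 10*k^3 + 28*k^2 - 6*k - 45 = (k - 3)*(k^3 - 7*k^2 + 7*k + 15) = (k - 5)*(k - 3)*(k^2 - 2*k - 3) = (k - 5)*(k - 3)*(k + 1)*(k - 3)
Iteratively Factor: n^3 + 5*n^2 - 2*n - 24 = (n + 4)*(n^2 + n - 6) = (n + 3)*(n + 4)*(n - 2)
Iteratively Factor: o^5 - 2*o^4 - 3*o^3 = (o + 1)*(o^4 - 3*o^3) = o*(o + 1)*(o^3 - 3*o^2) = o^2*(o + 1)*(o^2 - 3*o) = o^3*(o + 1)*(o - 3)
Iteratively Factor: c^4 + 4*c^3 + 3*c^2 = (c + 1)*(c^3 + 3*c^2) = c*(c + 1)*(c^2 + 3*c) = c*(c + 1)*(c + 3)*(c)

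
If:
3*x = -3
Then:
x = -1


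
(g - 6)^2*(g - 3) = g^3 - 15*g^2 + 72*g - 108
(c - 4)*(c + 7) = c^2 + 3*c - 28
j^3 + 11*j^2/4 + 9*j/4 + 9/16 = (j + 1/2)*(j + 3/4)*(j + 3/2)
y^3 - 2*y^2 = y^2*(y - 2)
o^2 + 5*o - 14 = (o - 2)*(o + 7)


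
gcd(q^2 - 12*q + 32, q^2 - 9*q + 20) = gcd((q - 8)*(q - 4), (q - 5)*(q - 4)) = q - 4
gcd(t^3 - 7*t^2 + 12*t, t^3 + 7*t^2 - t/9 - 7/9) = 1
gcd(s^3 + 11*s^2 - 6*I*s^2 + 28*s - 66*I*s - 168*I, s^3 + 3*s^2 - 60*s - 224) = s^2 + 11*s + 28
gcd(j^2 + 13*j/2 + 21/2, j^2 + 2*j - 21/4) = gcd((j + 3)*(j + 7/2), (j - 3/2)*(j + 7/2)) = j + 7/2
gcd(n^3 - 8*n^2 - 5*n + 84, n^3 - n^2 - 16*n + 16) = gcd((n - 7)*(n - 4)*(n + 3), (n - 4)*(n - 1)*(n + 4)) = n - 4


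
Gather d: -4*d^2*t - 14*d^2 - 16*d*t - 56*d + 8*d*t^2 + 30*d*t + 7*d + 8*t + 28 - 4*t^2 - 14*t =d^2*(-4*t - 14) + d*(8*t^2 + 14*t - 49) - 4*t^2 - 6*t + 28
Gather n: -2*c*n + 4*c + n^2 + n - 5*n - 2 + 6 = 4*c + n^2 + n*(-2*c - 4) + 4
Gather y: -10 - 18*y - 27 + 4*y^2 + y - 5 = 4*y^2 - 17*y - 42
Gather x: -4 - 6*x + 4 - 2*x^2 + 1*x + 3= -2*x^2 - 5*x + 3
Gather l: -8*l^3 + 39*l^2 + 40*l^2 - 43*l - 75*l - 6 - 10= -8*l^3 + 79*l^2 - 118*l - 16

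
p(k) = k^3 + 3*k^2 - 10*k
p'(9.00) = 287.00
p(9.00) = 882.00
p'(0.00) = -10.00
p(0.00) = 0.00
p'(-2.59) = -5.42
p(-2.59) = 28.65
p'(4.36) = 73.19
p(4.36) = 96.31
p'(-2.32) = -7.77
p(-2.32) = 26.86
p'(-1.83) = -10.93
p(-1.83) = 22.22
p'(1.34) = 3.43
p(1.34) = -5.61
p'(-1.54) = -12.13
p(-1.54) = 18.86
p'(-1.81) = -11.03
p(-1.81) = 22.00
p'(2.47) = 23.12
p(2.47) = 8.67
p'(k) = 3*k^2 + 6*k - 10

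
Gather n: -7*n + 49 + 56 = 105 - 7*n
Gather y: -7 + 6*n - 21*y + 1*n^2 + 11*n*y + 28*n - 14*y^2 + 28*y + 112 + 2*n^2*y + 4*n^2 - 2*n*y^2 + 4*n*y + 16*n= 5*n^2 + 50*n + y^2*(-2*n - 14) + y*(2*n^2 + 15*n + 7) + 105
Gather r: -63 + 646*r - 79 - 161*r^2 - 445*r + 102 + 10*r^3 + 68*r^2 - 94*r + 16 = 10*r^3 - 93*r^2 + 107*r - 24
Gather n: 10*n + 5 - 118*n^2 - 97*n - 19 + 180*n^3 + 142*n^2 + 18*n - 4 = 180*n^3 + 24*n^2 - 69*n - 18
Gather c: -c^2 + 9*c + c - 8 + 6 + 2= -c^2 + 10*c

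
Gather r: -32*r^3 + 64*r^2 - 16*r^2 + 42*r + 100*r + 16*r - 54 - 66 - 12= -32*r^3 + 48*r^2 + 158*r - 132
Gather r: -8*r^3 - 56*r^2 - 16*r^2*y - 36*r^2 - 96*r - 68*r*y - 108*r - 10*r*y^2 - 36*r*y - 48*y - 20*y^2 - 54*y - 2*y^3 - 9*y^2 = -8*r^3 + r^2*(-16*y - 92) + r*(-10*y^2 - 104*y - 204) - 2*y^3 - 29*y^2 - 102*y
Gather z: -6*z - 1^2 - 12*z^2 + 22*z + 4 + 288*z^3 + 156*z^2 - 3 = 288*z^3 + 144*z^2 + 16*z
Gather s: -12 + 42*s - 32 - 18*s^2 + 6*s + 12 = -18*s^2 + 48*s - 32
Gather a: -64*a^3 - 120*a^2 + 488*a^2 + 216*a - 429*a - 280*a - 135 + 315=-64*a^3 + 368*a^2 - 493*a + 180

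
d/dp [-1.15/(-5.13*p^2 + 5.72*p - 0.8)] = (6.578 - 11.799*p)/(5.13*p^2 - 5.72*p + 0.8)^2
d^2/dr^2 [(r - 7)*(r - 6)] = 2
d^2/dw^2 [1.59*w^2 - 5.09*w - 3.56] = 3.18000000000000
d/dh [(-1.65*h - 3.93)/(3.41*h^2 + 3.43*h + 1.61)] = (5.6265*h^2 + 26.8026*h + 10.8234)/(11.6281*h^4 + 23.3926*h^3 + 22.7451*h^2 + 11.0446*h + 2.5921)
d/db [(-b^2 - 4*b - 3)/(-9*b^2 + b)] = (-37*b^2 - 54*b + 3)/(b^2*(81*b^2 - 18*b + 1))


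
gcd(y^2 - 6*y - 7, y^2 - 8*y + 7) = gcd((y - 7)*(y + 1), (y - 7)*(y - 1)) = y - 7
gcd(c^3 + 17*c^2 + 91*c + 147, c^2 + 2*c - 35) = c + 7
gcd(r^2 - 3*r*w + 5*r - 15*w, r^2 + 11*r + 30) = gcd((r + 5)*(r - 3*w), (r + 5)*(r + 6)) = r + 5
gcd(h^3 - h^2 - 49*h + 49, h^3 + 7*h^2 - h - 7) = h^2 + 6*h - 7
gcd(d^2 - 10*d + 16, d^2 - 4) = d - 2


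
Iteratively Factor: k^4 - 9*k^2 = (k)*(k^3 - 9*k) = k*(k - 3)*(k^2 + 3*k) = k^2*(k - 3)*(k + 3)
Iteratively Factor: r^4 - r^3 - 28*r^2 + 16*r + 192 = (r + 4)*(r^3 - 5*r^2 - 8*r + 48) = (r - 4)*(r + 4)*(r^2 - r - 12) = (r - 4)*(r + 3)*(r + 4)*(r - 4)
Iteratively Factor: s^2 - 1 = (s + 1)*(s - 1)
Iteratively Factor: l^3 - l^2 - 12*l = (l - 4)*(l^2 + 3*l) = l*(l - 4)*(l + 3)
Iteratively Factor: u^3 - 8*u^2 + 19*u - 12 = (u - 4)*(u^2 - 4*u + 3) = (u - 4)*(u - 1)*(u - 3)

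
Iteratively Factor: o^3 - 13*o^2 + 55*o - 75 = (o - 5)*(o^2 - 8*o + 15) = (o - 5)*(o - 3)*(o - 5)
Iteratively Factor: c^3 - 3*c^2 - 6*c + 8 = (c + 2)*(c^2 - 5*c + 4) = (c - 1)*(c + 2)*(c - 4)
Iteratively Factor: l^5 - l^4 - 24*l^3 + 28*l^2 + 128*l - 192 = (l - 2)*(l^4 + l^3 - 22*l^2 - 16*l + 96) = (l - 2)*(l + 4)*(l^3 - 3*l^2 - 10*l + 24) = (l - 4)*(l - 2)*(l + 4)*(l^2 + l - 6) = (l - 4)*(l - 2)^2*(l + 4)*(l + 3)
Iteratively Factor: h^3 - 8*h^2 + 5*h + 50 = (h - 5)*(h^2 - 3*h - 10) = (h - 5)*(h + 2)*(h - 5)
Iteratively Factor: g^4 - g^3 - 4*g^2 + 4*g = (g - 1)*(g^3 - 4*g) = (g - 1)*(g + 2)*(g^2 - 2*g) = g*(g - 1)*(g + 2)*(g - 2)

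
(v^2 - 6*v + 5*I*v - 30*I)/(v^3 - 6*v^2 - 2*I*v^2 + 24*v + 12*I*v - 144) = (v + 5*I)/(v^2 - 2*I*v + 24)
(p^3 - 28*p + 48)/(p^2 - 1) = (p^3 - 28*p + 48)/(p^2 - 1)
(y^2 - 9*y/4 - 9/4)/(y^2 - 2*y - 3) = (y + 3/4)/(y + 1)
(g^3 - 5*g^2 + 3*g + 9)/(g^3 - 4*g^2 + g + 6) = (g - 3)/(g - 2)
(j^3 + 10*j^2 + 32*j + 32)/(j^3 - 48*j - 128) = (j + 2)/(j - 8)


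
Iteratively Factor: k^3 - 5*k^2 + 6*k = (k - 2)*(k^2 - 3*k) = k*(k - 2)*(k - 3)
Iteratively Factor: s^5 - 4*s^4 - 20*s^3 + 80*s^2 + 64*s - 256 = (s + 4)*(s^4 - 8*s^3 + 12*s^2 + 32*s - 64) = (s + 2)*(s + 4)*(s^3 - 10*s^2 + 32*s - 32) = (s - 4)*(s + 2)*(s + 4)*(s^2 - 6*s + 8) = (s - 4)^2*(s + 2)*(s + 4)*(s - 2)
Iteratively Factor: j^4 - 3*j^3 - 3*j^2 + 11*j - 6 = (j + 2)*(j^3 - 5*j^2 + 7*j - 3) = (j - 3)*(j + 2)*(j^2 - 2*j + 1) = (j - 3)*(j - 1)*(j + 2)*(j - 1)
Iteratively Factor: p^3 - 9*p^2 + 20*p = (p - 5)*(p^2 - 4*p) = p*(p - 5)*(p - 4)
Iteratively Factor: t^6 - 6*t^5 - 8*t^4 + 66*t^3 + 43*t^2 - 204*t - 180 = (t - 5)*(t^5 - t^4 - 13*t^3 + t^2 + 48*t + 36) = (t - 5)*(t + 2)*(t^4 - 3*t^3 - 7*t^2 + 15*t + 18) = (t - 5)*(t - 3)*(t + 2)*(t^3 - 7*t - 6) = (t - 5)*(t - 3)^2*(t + 2)*(t^2 + 3*t + 2) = (t - 5)*(t - 3)^2*(t + 2)^2*(t + 1)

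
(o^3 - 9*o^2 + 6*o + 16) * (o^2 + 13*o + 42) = o^5 + 4*o^4 - 69*o^3 - 284*o^2 + 460*o + 672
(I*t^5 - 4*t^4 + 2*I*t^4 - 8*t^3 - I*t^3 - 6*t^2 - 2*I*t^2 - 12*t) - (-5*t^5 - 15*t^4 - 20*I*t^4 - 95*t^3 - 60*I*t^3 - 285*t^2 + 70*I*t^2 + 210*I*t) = 5*t^5 + I*t^5 + 11*t^4 + 22*I*t^4 + 87*t^3 + 59*I*t^3 + 279*t^2 - 72*I*t^2 - 12*t - 210*I*t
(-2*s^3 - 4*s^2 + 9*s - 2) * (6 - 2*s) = 4*s^4 - 4*s^3 - 42*s^2 + 58*s - 12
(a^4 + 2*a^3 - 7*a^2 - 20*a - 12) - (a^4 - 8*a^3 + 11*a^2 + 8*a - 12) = 10*a^3 - 18*a^2 - 28*a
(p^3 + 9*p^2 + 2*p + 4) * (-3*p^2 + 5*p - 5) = -3*p^5 - 22*p^4 + 34*p^3 - 47*p^2 + 10*p - 20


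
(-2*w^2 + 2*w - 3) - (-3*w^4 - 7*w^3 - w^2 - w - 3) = 3*w^4 + 7*w^3 - w^2 + 3*w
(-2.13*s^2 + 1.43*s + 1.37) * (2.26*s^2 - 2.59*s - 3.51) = -4.8138*s^4 + 8.7485*s^3 + 6.8688*s^2 - 8.5676*s - 4.8087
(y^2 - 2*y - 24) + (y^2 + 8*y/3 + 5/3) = 2*y^2 + 2*y/3 - 67/3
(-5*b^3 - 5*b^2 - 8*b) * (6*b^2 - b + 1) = -30*b^5 - 25*b^4 - 48*b^3 + 3*b^2 - 8*b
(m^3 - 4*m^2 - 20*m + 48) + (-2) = m^3 - 4*m^2 - 20*m + 46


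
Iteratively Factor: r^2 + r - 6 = (r + 3)*(r - 2)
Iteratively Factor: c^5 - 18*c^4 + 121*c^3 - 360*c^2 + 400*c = (c - 5)*(c^4 - 13*c^3 + 56*c^2 - 80*c) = (c - 5)*(c - 4)*(c^3 - 9*c^2 + 20*c) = (c - 5)*(c - 4)^2*(c^2 - 5*c) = c*(c - 5)*(c - 4)^2*(c - 5)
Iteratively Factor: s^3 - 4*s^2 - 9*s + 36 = (s - 3)*(s^2 - s - 12) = (s - 4)*(s - 3)*(s + 3)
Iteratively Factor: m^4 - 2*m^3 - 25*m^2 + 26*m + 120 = (m - 5)*(m^3 + 3*m^2 - 10*m - 24) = (m - 5)*(m - 3)*(m^2 + 6*m + 8) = (m - 5)*(m - 3)*(m + 4)*(m + 2)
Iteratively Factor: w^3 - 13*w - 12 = (w + 3)*(w^2 - 3*w - 4) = (w - 4)*(w + 3)*(w + 1)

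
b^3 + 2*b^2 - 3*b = b*(b - 1)*(b + 3)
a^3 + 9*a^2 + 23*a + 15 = (a + 1)*(a + 3)*(a + 5)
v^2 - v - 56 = (v - 8)*(v + 7)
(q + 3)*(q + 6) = q^2 + 9*q + 18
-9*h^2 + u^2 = (-3*h + u)*(3*h + u)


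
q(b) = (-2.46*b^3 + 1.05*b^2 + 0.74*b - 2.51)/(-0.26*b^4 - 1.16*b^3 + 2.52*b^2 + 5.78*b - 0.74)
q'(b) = (-7.38*b^2 + 2.1*b + 0.74)/(-0.26*b^4 - 1.16*b^3 + 2.52*b^2 + 5.78*b - 0.74) + (-2.46*b^3 + 1.05*b^2 + 0.74*b - 2.51)*(1.04*b^3 + 3.48*b^2 - 5.04*b - 5.78)/(-0.26*b^4 - 1.16*b^3 + 2.52*b^2 + 5.78*b - 0.74)^2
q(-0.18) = 1.53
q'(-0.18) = 4.25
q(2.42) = -11.11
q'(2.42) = -86.07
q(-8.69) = -2.89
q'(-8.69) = -0.91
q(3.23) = 3.11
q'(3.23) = -3.62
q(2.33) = -6.43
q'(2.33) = -31.41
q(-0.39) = 0.98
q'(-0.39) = 1.76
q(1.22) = -0.61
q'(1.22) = -0.64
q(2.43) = -12.04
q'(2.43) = -100.11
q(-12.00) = -1.42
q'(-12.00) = -0.22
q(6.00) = 1.06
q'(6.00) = -0.18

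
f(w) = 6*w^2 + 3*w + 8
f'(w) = 12*w + 3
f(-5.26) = 158.23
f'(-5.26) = -60.12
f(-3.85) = 85.38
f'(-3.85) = -43.20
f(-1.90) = 23.96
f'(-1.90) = -19.80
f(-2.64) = 41.90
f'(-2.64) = -28.68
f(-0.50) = 8.00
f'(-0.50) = -3.00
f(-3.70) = 79.04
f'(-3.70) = -41.40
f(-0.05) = 7.86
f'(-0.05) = 2.40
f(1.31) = 22.23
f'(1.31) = 18.72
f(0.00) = 8.00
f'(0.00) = 3.00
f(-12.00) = 836.00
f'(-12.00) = -141.00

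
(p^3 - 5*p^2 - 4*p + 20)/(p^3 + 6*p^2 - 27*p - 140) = (p^2 - 4)/(p^2 + 11*p + 28)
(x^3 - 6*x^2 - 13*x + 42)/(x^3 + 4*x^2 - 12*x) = (x^2 - 4*x - 21)/(x*(x + 6))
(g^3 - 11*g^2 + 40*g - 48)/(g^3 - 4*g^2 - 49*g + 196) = (g^2 - 7*g + 12)/(g^2 - 49)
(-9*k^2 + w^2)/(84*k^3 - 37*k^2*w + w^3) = (3*k + w)/(-28*k^2 + 3*k*w + w^2)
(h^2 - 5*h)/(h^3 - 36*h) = (h - 5)/(h^2 - 36)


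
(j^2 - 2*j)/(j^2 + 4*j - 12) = j/(j + 6)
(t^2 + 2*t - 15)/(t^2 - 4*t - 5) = (-t^2 - 2*t + 15)/(-t^2 + 4*t + 5)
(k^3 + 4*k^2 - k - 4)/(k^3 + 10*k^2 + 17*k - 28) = (k + 1)/(k + 7)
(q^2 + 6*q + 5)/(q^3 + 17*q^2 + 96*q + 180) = (q + 1)/(q^2 + 12*q + 36)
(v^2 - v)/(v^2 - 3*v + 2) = v/(v - 2)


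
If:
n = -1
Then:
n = -1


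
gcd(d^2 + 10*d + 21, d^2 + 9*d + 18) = d + 3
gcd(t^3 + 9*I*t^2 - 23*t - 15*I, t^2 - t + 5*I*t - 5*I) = t + 5*I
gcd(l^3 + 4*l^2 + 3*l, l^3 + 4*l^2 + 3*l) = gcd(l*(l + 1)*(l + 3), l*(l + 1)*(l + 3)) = l^3 + 4*l^2 + 3*l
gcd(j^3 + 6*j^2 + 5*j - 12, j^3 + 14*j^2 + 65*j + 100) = j + 4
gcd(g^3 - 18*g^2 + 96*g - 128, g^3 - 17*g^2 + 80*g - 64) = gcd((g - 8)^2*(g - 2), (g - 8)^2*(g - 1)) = g^2 - 16*g + 64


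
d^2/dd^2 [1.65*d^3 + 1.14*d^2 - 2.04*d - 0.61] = 9.9*d + 2.28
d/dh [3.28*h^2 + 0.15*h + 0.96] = 6.56*h + 0.15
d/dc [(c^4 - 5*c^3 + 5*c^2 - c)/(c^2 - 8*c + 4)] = (2*c^5 - 29*c^4 + 96*c^3 - 99*c^2 + 40*c - 4)/(c^4 - 16*c^3 + 72*c^2 - 64*c + 16)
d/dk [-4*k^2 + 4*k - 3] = 4 - 8*k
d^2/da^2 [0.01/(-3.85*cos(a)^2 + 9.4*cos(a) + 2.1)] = (-0.5929*(1 - cos(a)^2)^2 + 1.0857*cos(a)^3 - 1.50345*cos(a)^2 - 1.974*cos(a) + 2.5218)/(-3.85*cos(a)^2 + 9.4*cos(a) + 2.1)^3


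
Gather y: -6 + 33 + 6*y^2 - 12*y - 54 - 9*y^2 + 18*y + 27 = -3*y^2 + 6*y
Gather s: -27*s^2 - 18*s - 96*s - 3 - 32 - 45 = -27*s^2 - 114*s - 80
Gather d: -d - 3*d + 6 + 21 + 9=36 - 4*d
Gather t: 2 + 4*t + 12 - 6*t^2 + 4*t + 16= -6*t^2 + 8*t + 30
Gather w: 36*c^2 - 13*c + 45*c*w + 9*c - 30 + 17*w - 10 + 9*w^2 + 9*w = 36*c^2 - 4*c + 9*w^2 + w*(45*c + 26) - 40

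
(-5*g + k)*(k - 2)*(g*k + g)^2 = -5*g^3*k^3 + 15*g^3*k + 10*g^3 + g^2*k^4 - 3*g^2*k^2 - 2*g^2*k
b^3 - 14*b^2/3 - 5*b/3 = b*(b - 5)*(b + 1/3)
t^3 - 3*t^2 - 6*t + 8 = (t - 4)*(t - 1)*(t + 2)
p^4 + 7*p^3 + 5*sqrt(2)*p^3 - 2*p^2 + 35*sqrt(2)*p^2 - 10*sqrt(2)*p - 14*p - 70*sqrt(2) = (p + 7)*(p - sqrt(2))*(p + sqrt(2))*(p + 5*sqrt(2))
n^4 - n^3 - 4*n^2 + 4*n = n*(n - 2)*(n - 1)*(n + 2)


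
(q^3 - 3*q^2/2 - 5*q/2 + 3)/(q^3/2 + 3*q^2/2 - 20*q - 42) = (2*q^3 - 3*q^2 - 5*q + 6)/(q^3 + 3*q^2 - 40*q - 84)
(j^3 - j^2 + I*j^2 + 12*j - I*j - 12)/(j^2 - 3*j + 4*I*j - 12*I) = (j^2 - j*(1 + 3*I) + 3*I)/(j - 3)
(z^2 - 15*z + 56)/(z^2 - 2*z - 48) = (z - 7)/(z + 6)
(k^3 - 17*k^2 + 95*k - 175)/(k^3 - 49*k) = (k^2 - 10*k + 25)/(k*(k + 7))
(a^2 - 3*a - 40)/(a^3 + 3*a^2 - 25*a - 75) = (a - 8)/(a^2 - 2*a - 15)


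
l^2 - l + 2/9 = (l - 2/3)*(l - 1/3)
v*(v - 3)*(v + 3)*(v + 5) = v^4 + 5*v^3 - 9*v^2 - 45*v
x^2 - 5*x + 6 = (x - 3)*(x - 2)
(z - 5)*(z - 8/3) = z^2 - 23*z/3 + 40/3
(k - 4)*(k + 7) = k^2 + 3*k - 28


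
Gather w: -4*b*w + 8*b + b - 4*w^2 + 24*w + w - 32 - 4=9*b - 4*w^2 + w*(25 - 4*b) - 36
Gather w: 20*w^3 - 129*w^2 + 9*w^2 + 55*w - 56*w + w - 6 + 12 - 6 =20*w^3 - 120*w^2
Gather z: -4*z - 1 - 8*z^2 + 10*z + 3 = -8*z^2 + 6*z + 2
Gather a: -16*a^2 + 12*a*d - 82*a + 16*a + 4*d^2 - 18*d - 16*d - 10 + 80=-16*a^2 + a*(12*d - 66) + 4*d^2 - 34*d + 70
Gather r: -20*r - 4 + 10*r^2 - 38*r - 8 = 10*r^2 - 58*r - 12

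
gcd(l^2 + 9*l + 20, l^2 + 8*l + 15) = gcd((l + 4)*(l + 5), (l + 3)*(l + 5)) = l + 5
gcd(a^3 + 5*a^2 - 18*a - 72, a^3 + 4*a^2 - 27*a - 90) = a^2 + 9*a + 18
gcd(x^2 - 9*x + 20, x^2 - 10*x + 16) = 1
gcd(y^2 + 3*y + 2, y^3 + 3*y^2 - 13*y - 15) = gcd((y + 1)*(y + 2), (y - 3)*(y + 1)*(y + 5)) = y + 1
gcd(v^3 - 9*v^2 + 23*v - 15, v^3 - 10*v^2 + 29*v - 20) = v^2 - 6*v + 5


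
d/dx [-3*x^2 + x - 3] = 1 - 6*x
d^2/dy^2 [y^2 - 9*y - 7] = 2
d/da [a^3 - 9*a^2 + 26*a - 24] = 3*a^2 - 18*a + 26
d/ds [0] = 0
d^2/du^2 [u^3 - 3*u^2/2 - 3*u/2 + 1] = 6*u - 3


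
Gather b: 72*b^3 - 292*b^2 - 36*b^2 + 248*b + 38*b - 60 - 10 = 72*b^3 - 328*b^2 + 286*b - 70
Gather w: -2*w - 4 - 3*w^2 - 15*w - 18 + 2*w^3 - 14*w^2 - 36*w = 2*w^3 - 17*w^2 - 53*w - 22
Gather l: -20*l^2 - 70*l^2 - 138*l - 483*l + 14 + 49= -90*l^2 - 621*l + 63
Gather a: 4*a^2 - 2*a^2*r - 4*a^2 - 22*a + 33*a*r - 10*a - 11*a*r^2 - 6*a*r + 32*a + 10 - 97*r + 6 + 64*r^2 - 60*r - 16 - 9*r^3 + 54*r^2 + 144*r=-2*a^2*r + a*(-11*r^2 + 27*r) - 9*r^3 + 118*r^2 - 13*r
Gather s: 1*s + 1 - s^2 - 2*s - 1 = -s^2 - s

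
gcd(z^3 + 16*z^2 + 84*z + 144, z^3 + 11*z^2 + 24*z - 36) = z^2 + 12*z + 36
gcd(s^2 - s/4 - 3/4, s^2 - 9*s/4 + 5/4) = s - 1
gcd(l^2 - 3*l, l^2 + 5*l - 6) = 1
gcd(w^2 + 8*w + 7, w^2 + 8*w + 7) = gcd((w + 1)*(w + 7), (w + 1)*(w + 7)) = w^2 + 8*w + 7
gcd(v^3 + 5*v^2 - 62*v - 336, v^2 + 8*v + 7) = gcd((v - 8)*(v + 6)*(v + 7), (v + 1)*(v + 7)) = v + 7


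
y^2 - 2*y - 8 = (y - 4)*(y + 2)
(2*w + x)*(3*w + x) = 6*w^2 + 5*w*x + x^2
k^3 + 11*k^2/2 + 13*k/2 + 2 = (k + 1/2)*(k + 1)*(k + 4)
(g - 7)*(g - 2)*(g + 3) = g^3 - 6*g^2 - 13*g + 42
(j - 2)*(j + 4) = j^2 + 2*j - 8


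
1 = 1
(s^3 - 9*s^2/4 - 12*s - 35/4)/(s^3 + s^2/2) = (4*s^3 - 9*s^2 - 48*s - 35)/(2*s^2*(2*s + 1))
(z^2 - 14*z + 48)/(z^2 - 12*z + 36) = (z - 8)/(z - 6)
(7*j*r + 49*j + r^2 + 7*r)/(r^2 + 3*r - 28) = (7*j + r)/(r - 4)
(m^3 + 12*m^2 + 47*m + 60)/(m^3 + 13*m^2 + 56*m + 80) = (m + 3)/(m + 4)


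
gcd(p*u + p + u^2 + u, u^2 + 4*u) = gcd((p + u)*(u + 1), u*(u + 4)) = 1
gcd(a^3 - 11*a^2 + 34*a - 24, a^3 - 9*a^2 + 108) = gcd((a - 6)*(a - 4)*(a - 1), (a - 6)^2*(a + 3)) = a - 6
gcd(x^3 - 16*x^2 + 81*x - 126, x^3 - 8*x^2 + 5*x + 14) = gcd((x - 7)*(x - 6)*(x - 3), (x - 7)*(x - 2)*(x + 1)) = x - 7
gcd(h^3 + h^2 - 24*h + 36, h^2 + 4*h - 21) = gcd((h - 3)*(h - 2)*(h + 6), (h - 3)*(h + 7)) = h - 3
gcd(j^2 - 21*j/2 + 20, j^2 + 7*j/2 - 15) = j - 5/2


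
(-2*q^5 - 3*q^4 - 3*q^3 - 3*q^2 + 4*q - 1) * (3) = -6*q^5 - 9*q^4 - 9*q^3 - 9*q^2 + 12*q - 3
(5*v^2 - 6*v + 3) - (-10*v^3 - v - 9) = 10*v^3 + 5*v^2 - 5*v + 12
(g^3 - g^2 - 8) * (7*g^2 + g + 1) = 7*g^5 - 6*g^4 - 57*g^2 - 8*g - 8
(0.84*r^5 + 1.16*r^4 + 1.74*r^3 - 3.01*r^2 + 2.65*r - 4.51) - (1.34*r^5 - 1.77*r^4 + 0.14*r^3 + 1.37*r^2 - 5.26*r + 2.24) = -0.5*r^5 + 2.93*r^4 + 1.6*r^3 - 4.38*r^2 + 7.91*r - 6.75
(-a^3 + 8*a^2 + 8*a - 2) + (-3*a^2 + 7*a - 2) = -a^3 + 5*a^2 + 15*a - 4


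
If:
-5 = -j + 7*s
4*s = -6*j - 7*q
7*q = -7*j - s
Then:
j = -15/4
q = 55/14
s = -5/4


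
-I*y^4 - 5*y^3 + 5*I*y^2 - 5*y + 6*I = (y - 3*I)*(y - 2*I)*(y - I)*(-I*y + 1)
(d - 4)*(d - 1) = d^2 - 5*d + 4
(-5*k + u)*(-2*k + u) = 10*k^2 - 7*k*u + u^2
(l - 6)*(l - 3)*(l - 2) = l^3 - 11*l^2 + 36*l - 36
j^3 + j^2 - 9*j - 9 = (j - 3)*(j + 1)*(j + 3)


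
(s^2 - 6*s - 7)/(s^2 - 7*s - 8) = (s - 7)/(s - 8)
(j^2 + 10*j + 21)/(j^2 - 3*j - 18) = (j + 7)/(j - 6)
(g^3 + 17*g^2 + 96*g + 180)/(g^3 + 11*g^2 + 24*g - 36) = (g + 5)/(g - 1)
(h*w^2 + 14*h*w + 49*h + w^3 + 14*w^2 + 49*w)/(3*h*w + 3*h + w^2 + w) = (h*w^2 + 14*h*w + 49*h + w^3 + 14*w^2 + 49*w)/(3*h*w + 3*h + w^2 + w)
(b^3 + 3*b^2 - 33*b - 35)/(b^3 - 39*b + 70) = (b + 1)/(b - 2)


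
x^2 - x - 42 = (x - 7)*(x + 6)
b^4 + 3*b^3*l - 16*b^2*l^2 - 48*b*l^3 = b*(b - 4*l)*(b + 3*l)*(b + 4*l)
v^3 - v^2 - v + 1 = (v - 1)^2*(v + 1)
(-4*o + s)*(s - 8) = -4*o*s + 32*o + s^2 - 8*s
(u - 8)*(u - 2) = u^2 - 10*u + 16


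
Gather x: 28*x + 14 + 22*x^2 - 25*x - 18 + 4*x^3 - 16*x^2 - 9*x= 4*x^3 + 6*x^2 - 6*x - 4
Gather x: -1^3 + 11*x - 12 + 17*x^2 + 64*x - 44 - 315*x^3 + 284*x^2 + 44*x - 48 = -315*x^3 + 301*x^2 + 119*x - 105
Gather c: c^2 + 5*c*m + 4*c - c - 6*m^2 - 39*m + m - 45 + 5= c^2 + c*(5*m + 3) - 6*m^2 - 38*m - 40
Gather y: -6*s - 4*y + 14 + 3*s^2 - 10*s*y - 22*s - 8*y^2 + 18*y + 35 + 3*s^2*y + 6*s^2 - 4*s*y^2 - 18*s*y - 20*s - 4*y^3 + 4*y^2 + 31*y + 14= 9*s^2 - 48*s - 4*y^3 + y^2*(-4*s - 4) + y*(3*s^2 - 28*s + 45) + 63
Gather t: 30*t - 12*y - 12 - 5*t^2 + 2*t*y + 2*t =-5*t^2 + t*(2*y + 32) - 12*y - 12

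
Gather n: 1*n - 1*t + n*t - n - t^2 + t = n*t - t^2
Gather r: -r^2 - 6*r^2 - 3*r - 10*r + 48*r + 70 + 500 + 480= -7*r^2 + 35*r + 1050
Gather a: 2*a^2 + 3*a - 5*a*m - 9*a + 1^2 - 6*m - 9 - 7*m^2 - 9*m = 2*a^2 + a*(-5*m - 6) - 7*m^2 - 15*m - 8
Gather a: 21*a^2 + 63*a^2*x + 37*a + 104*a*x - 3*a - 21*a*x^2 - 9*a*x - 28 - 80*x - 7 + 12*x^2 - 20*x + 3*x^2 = a^2*(63*x + 21) + a*(-21*x^2 + 95*x + 34) + 15*x^2 - 100*x - 35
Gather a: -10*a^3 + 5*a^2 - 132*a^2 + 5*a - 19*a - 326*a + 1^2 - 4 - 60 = -10*a^3 - 127*a^2 - 340*a - 63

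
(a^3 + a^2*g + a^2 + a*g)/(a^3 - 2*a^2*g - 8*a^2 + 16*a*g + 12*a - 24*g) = a*(a^2 + a*g + a + g)/(a^3 - 2*a^2*g - 8*a^2 + 16*a*g + 12*a - 24*g)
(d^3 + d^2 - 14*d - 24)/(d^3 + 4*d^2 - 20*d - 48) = (d + 3)/(d + 6)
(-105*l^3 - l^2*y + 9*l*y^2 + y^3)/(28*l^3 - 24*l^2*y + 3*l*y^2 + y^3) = (-15*l^2 + 2*l*y + y^2)/(4*l^2 - 4*l*y + y^2)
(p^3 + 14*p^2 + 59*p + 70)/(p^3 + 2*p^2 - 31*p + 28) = (p^2 + 7*p + 10)/(p^2 - 5*p + 4)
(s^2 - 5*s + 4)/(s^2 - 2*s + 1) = (s - 4)/(s - 1)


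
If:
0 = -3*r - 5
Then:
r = -5/3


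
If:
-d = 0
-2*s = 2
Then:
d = 0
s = -1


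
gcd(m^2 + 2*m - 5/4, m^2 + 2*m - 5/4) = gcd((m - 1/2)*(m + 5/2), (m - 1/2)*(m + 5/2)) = m^2 + 2*m - 5/4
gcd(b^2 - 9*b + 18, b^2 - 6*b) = b - 6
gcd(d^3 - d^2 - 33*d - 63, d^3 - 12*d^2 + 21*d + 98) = d - 7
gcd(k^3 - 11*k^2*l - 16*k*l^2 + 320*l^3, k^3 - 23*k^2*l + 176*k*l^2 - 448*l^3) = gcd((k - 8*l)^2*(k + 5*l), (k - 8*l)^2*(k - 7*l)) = k^2 - 16*k*l + 64*l^2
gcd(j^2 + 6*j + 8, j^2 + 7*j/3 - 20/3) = j + 4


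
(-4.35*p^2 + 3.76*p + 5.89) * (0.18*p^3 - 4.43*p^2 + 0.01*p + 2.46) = -0.783*p^5 + 19.9473*p^4 - 15.6401*p^3 - 36.7561*p^2 + 9.3085*p + 14.4894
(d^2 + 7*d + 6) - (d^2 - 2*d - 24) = 9*d + 30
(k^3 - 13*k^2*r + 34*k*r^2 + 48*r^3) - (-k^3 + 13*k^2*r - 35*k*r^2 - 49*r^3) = 2*k^3 - 26*k^2*r + 69*k*r^2 + 97*r^3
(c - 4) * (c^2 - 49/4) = c^3 - 4*c^2 - 49*c/4 + 49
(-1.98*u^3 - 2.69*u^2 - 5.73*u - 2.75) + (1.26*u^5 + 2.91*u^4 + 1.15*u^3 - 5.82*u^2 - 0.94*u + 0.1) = 1.26*u^5 + 2.91*u^4 - 0.83*u^3 - 8.51*u^2 - 6.67*u - 2.65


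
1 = 1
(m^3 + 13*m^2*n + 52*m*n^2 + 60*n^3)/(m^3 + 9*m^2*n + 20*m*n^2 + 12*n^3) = (m + 5*n)/(m + n)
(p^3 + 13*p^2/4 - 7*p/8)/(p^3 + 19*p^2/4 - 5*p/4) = (p + 7/2)/(p + 5)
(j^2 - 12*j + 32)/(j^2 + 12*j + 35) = (j^2 - 12*j + 32)/(j^2 + 12*j + 35)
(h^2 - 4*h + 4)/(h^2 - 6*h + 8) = (h - 2)/(h - 4)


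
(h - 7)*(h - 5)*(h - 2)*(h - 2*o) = h^4 - 2*h^3*o - 14*h^3 + 28*h^2*o + 59*h^2 - 118*h*o - 70*h + 140*o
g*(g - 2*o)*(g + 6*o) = g^3 + 4*g^2*o - 12*g*o^2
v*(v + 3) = v^2 + 3*v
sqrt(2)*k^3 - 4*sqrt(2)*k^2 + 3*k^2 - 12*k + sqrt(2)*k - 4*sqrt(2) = (k - 4)*(k + sqrt(2))*(sqrt(2)*k + 1)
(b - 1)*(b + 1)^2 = b^3 + b^2 - b - 1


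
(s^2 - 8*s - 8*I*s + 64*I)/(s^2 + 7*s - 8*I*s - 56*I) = (s - 8)/(s + 7)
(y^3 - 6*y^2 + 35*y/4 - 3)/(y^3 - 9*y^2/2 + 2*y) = (y - 3/2)/y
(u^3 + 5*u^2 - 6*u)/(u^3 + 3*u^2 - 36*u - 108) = u*(u - 1)/(u^2 - 3*u - 18)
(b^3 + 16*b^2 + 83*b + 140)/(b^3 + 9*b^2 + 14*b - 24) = (b^2 + 12*b + 35)/(b^2 + 5*b - 6)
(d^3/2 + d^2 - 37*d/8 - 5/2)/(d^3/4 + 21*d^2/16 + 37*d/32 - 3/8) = 4*(4*d^2 - 8*d - 5)/(8*d^2 + 10*d - 3)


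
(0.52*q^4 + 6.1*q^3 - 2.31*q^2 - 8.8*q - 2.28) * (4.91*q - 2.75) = 2.5532*q^5 + 28.521*q^4 - 28.1171*q^3 - 36.8555*q^2 + 13.0052*q + 6.27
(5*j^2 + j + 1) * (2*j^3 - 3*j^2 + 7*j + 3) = 10*j^5 - 13*j^4 + 34*j^3 + 19*j^2 + 10*j + 3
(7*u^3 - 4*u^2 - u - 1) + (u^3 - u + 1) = 8*u^3 - 4*u^2 - 2*u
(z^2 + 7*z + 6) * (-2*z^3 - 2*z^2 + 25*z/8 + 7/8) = -2*z^5 - 16*z^4 - 183*z^3/8 + 43*z^2/4 + 199*z/8 + 21/4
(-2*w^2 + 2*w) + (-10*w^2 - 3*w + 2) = -12*w^2 - w + 2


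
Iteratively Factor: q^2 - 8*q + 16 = (q - 4)*(q - 4)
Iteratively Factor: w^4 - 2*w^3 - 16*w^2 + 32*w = (w + 4)*(w^3 - 6*w^2 + 8*w) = w*(w + 4)*(w^2 - 6*w + 8) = w*(w - 4)*(w + 4)*(w - 2)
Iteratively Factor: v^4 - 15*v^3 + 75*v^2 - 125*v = (v - 5)*(v^3 - 10*v^2 + 25*v) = v*(v - 5)*(v^2 - 10*v + 25) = v*(v - 5)^2*(v - 5)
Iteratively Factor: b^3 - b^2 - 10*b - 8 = (b + 2)*(b^2 - 3*b - 4) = (b - 4)*(b + 2)*(b + 1)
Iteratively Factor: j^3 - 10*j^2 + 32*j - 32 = (j - 4)*(j^2 - 6*j + 8) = (j - 4)*(j - 2)*(j - 4)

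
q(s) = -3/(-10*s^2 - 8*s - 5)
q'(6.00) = 0.00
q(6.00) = 0.01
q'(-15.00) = 0.00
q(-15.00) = 0.00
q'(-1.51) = 0.27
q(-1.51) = 0.19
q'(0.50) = -0.41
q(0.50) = 0.26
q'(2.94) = -0.02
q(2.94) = 0.03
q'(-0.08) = -0.98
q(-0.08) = 0.68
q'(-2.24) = 0.08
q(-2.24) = 0.08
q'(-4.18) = 0.01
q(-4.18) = 0.02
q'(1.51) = -0.07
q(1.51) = 0.08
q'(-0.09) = -0.98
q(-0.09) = 0.69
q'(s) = -3*(20*s + 8)/(-10*s^2 - 8*s - 5)^2 = 12*(-5*s - 2)/(10*s^2 + 8*s + 5)^2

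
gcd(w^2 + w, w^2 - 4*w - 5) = w + 1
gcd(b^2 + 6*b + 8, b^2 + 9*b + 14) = b + 2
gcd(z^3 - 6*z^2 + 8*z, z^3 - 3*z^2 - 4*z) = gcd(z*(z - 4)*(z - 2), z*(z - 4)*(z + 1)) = z^2 - 4*z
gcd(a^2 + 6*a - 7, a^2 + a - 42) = a + 7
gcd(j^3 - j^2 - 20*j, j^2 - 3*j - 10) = j - 5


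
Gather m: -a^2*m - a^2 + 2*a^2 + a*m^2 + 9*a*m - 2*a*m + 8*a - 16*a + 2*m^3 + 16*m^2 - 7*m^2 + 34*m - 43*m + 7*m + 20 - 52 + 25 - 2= a^2 - 8*a + 2*m^3 + m^2*(a + 9) + m*(-a^2 + 7*a - 2) - 9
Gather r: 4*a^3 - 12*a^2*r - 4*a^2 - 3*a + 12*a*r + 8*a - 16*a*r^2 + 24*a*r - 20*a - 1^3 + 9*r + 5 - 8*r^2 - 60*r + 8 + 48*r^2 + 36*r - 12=4*a^3 - 4*a^2 - 15*a + r^2*(40 - 16*a) + r*(-12*a^2 + 36*a - 15)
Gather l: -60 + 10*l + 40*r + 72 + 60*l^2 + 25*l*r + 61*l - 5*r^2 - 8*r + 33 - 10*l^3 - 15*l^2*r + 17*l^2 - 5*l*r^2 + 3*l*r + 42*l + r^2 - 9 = -10*l^3 + l^2*(77 - 15*r) + l*(-5*r^2 + 28*r + 113) - 4*r^2 + 32*r + 36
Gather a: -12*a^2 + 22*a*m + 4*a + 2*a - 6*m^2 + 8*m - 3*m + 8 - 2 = -12*a^2 + a*(22*m + 6) - 6*m^2 + 5*m + 6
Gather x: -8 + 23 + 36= 51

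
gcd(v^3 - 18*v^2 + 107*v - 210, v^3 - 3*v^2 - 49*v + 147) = v - 7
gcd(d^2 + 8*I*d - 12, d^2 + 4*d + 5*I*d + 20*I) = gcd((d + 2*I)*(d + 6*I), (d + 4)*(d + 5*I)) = 1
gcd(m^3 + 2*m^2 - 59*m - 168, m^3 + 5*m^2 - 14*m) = m + 7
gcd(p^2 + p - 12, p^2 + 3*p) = 1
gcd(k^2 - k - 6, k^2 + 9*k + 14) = k + 2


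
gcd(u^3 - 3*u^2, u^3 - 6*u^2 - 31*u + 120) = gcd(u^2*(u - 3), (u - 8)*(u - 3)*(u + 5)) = u - 3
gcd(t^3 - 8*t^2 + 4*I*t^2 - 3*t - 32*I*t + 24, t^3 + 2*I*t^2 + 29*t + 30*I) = t + I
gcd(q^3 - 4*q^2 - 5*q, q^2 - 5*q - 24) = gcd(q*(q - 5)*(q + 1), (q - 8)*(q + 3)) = 1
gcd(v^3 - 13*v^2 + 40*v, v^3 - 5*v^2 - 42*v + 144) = v - 8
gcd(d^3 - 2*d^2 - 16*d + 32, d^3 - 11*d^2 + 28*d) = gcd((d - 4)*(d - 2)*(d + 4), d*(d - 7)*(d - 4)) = d - 4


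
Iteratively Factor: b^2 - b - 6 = (b - 3)*(b + 2)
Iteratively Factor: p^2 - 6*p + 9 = (p - 3)*(p - 3)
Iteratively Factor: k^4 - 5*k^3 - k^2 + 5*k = (k - 5)*(k^3 - k) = k*(k - 5)*(k^2 - 1) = k*(k - 5)*(k - 1)*(k + 1)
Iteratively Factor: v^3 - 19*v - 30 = (v + 2)*(v^2 - 2*v - 15) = (v + 2)*(v + 3)*(v - 5)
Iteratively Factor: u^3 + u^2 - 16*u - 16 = (u + 1)*(u^2 - 16) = (u - 4)*(u + 1)*(u + 4)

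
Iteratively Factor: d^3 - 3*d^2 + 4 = (d + 1)*(d^2 - 4*d + 4) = (d - 2)*(d + 1)*(d - 2)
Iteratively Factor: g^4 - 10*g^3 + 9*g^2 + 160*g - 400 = (g - 5)*(g^3 - 5*g^2 - 16*g + 80) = (g - 5)*(g + 4)*(g^2 - 9*g + 20) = (g - 5)^2*(g + 4)*(g - 4)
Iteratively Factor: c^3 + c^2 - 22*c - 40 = (c + 4)*(c^2 - 3*c - 10) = (c - 5)*(c + 4)*(c + 2)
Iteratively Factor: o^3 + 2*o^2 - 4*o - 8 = (o + 2)*(o^2 - 4) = (o + 2)^2*(o - 2)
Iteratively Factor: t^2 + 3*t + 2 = (t + 1)*(t + 2)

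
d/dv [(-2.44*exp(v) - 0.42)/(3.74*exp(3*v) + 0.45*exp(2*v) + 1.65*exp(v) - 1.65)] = (18.2512*exp(3*v) + 5.8104*exp(2*v) + 0.378*exp(v) + 4.719)*exp(v)/(13.9876*exp(6*v) + 3.366*exp(5*v) + 12.5445*exp(4*v) - 10.857*exp(3*v) + 1.2375*exp(2*v) - 5.445*exp(v) + 2.7225)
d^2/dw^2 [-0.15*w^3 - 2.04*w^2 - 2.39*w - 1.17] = -0.9*w - 4.08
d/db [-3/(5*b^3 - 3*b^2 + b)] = 3*(15*b^2 - 6*b + 1)/(b^2*(5*b^2 - 3*b + 1)^2)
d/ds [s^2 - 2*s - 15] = 2*s - 2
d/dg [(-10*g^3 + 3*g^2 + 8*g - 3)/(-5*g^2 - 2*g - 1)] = 2*(25*g^4 + 20*g^3 + 32*g^2 - 18*g - 7)/(25*g^4 + 20*g^3 + 14*g^2 + 4*g + 1)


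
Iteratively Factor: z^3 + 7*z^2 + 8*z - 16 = (z + 4)*(z^2 + 3*z - 4) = (z + 4)^2*(z - 1)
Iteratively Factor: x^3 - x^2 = (x)*(x^2 - x) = x*(x - 1)*(x)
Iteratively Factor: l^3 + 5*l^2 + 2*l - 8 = (l + 2)*(l^2 + 3*l - 4) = (l - 1)*(l + 2)*(l + 4)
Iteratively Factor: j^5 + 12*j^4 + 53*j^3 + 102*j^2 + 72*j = (j + 4)*(j^4 + 8*j^3 + 21*j^2 + 18*j) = j*(j + 4)*(j^3 + 8*j^2 + 21*j + 18) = j*(j + 3)*(j + 4)*(j^2 + 5*j + 6) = j*(j + 2)*(j + 3)*(j + 4)*(j + 3)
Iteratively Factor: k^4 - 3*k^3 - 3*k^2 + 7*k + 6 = (k + 1)*(k^3 - 4*k^2 + k + 6) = (k - 3)*(k + 1)*(k^2 - k - 2) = (k - 3)*(k + 1)^2*(k - 2)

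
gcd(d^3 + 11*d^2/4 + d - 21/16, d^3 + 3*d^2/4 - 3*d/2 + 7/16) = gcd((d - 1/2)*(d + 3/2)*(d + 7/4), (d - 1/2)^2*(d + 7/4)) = d^2 + 5*d/4 - 7/8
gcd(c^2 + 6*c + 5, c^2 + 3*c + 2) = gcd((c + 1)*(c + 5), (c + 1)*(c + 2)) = c + 1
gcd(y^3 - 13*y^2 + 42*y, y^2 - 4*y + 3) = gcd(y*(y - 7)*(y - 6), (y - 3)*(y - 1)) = 1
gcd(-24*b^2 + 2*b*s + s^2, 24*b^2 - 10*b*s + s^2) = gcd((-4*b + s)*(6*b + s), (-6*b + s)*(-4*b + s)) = -4*b + s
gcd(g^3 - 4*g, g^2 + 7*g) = g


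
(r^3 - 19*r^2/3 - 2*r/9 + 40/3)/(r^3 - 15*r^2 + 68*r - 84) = (r^2 - r/3 - 20/9)/(r^2 - 9*r + 14)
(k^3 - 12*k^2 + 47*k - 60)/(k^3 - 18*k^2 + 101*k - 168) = (k^2 - 9*k + 20)/(k^2 - 15*k + 56)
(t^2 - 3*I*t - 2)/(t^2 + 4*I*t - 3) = (t^2 - 3*I*t - 2)/(t^2 + 4*I*t - 3)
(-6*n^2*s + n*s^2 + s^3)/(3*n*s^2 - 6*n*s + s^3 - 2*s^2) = (-2*n + s)/(s - 2)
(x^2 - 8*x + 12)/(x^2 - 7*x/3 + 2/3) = 3*(x - 6)/(3*x - 1)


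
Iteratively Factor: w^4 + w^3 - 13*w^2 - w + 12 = (w - 3)*(w^3 + 4*w^2 - w - 4) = (w - 3)*(w + 4)*(w^2 - 1) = (w - 3)*(w + 1)*(w + 4)*(w - 1)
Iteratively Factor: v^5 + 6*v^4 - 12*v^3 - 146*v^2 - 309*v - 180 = (v - 5)*(v^4 + 11*v^3 + 43*v^2 + 69*v + 36) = (v - 5)*(v + 3)*(v^3 + 8*v^2 + 19*v + 12) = (v - 5)*(v + 1)*(v + 3)*(v^2 + 7*v + 12) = (v - 5)*(v + 1)*(v + 3)*(v + 4)*(v + 3)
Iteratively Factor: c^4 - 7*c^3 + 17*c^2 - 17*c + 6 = (c - 2)*(c^3 - 5*c^2 + 7*c - 3) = (c - 3)*(c - 2)*(c^2 - 2*c + 1) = (c - 3)*(c - 2)*(c - 1)*(c - 1)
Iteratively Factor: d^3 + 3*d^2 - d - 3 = (d + 3)*(d^2 - 1) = (d + 1)*(d + 3)*(d - 1)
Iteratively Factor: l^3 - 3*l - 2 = (l - 2)*(l^2 + 2*l + 1) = (l - 2)*(l + 1)*(l + 1)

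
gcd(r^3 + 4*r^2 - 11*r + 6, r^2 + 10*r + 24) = r + 6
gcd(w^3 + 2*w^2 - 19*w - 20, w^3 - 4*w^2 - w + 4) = w^2 - 3*w - 4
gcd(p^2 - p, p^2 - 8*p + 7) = p - 1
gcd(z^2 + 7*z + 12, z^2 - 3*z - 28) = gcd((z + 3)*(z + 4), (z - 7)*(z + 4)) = z + 4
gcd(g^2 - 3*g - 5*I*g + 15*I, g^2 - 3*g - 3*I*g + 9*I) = g - 3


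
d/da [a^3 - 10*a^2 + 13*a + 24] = 3*a^2 - 20*a + 13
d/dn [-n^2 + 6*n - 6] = 6 - 2*n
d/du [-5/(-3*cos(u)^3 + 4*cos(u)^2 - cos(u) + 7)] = 5*(9*cos(u)^2 - 8*cos(u) + 1)*sin(u)/(3*cos(u)^3 - 4*cos(u)^2 + cos(u) - 7)^2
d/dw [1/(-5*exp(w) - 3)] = 5*exp(w)/(5*exp(w) + 3)^2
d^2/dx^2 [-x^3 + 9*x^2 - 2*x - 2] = 18 - 6*x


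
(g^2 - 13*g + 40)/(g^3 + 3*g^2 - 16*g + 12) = (g^2 - 13*g + 40)/(g^3 + 3*g^2 - 16*g + 12)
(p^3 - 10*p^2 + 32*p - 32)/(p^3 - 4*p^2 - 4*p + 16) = (p - 4)/(p + 2)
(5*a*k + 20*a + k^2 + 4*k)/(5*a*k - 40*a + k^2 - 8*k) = (k + 4)/(k - 8)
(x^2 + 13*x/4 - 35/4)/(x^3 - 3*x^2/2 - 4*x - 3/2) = (-4*x^2 - 13*x + 35)/(2*(-2*x^3 + 3*x^2 + 8*x + 3))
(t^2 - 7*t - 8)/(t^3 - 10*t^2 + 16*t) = (t + 1)/(t*(t - 2))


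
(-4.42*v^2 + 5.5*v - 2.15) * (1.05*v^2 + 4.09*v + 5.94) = -4.641*v^4 - 12.3028*v^3 - 6.01730000000001*v^2 + 23.8765*v - 12.771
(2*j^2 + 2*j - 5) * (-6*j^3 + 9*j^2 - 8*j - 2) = -12*j^5 + 6*j^4 + 32*j^3 - 65*j^2 + 36*j + 10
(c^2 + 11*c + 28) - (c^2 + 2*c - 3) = 9*c + 31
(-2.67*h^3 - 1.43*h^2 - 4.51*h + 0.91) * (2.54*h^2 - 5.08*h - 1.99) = -6.7818*h^5 + 9.9314*h^4 + 1.1223*h^3 + 28.0679*h^2 + 4.3521*h - 1.8109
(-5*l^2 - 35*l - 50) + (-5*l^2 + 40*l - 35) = -10*l^2 + 5*l - 85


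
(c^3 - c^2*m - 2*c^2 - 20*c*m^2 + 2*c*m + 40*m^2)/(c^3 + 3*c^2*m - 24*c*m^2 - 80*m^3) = (c - 2)/(c + 4*m)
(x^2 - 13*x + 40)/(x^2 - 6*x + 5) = (x - 8)/(x - 1)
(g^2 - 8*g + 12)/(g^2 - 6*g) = (g - 2)/g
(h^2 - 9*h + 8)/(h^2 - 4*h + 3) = (h - 8)/(h - 3)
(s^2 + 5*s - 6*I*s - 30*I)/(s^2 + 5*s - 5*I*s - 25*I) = (s - 6*I)/(s - 5*I)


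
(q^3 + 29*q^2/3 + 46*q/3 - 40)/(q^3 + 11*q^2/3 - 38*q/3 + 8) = (q + 5)/(q - 1)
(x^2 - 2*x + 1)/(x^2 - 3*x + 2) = (x - 1)/(x - 2)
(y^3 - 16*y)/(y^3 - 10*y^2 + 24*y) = (y + 4)/(y - 6)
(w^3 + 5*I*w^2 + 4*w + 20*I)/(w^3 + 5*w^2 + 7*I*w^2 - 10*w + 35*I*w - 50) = (w - 2*I)/(w + 5)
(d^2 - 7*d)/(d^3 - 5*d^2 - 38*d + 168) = d/(d^2 + 2*d - 24)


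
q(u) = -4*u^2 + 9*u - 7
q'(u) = 9 - 8*u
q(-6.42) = -229.65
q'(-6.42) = 60.36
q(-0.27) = -9.72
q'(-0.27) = 11.16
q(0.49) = -3.55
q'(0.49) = 5.08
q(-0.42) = -11.49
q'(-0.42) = 12.36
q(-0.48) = -12.24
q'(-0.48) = 12.84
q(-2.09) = -43.28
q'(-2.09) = 25.72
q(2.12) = -5.90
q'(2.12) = -7.96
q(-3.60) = -91.24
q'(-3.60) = 37.80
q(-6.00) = -205.00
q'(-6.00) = 57.00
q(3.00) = -16.00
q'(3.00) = -15.00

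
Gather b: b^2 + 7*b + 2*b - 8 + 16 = b^2 + 9*b + 8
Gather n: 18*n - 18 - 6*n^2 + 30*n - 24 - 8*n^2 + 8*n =-14*n^2 + 56*n - 42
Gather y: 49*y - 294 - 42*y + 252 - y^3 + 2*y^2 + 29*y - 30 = -y^3 + 2*y^2 + 36*y - 72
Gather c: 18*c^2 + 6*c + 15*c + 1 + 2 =18*c^2 + 21*c + 3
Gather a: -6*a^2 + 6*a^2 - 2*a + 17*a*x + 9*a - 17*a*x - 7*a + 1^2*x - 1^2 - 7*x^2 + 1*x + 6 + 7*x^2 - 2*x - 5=0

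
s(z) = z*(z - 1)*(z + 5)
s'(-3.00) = -2.00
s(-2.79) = 23.37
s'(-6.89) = 82.30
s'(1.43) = 12.57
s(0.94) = -0.34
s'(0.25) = -2.81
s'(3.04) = 47.04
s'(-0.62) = -8.81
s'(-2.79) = -3.97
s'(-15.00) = 550.00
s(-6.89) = -102.74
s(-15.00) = -2400.00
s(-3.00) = 24.00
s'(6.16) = 158.12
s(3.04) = 49.86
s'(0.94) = 5.17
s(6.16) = 354.73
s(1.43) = 3.95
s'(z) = z*(z - 1) + z*(z + 5) + (z - 1)*(z + 5)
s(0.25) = -0.98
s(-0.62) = 4.40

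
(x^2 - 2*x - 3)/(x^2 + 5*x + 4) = (x - 3)/(x + 4)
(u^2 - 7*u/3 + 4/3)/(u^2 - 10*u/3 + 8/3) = (u - 1)/(u - 2)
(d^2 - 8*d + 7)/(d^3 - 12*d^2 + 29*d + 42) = (d - 1)/(d^2 - 5*d - 6)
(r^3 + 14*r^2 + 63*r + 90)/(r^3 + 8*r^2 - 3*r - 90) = (r + 3)/(r - 3)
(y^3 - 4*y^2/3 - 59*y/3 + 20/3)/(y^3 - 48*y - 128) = (3*y^2 - 16*y + 5)/(3*(y^2 - 4*y - 32))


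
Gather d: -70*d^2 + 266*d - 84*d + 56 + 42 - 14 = -70*d^2 + 182*d + 84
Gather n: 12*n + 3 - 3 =12*n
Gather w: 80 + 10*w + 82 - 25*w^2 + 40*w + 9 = -25*w^2 + 50*w + 171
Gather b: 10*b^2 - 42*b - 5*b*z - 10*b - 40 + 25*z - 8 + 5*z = 10*b^2 + b*(-5*z - 52) + 30*z - 48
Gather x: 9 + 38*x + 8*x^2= 8*x^2 + 38*x + 9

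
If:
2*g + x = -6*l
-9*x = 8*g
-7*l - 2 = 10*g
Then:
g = -54/235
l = 2/47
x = 48/235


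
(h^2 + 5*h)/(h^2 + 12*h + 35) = h/(h + 7)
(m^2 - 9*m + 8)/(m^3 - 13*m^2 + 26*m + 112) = (m - 1)/(m^2 - 5*m - 14)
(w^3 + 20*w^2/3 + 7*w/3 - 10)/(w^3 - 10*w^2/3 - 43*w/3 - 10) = (w^2 + 5*w - 6)/(w^2 - 5*w - 6)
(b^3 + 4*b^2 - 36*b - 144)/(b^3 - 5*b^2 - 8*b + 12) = (b^2 + 10*b + 24)/(b^2 + b - 2)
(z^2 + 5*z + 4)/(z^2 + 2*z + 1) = (z + 4)/(z + 1)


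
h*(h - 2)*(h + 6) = h^3 + 4*h^2 - 12*h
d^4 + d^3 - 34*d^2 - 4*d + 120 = (d - 5)*(d - 2)*(d + 2)*(d + 6)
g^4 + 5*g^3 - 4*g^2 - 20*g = g*(g - 2)*(g + 2)*(g + 5)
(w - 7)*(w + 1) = w^2 - 6*w - 7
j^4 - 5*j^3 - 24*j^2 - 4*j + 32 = (j - 8)*(j - 1)*(j + 2)^2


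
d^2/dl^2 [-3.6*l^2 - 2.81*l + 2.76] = -7.20000000000000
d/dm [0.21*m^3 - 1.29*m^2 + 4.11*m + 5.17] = 0.63*m^2 - 2.58*m + 4.11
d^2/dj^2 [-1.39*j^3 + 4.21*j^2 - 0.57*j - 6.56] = 8.42 - 8.34*j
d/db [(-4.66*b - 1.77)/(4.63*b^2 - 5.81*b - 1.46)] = (21.5758*b^2 + 16.3902*b - 3.4801)/(21.4369*b^4 - 53.8006*b^3 + 20.2365*b^2 + 16.9652*b + 2.1316)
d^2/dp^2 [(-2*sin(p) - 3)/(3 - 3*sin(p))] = -(5*sin(p) + 10)/(3*(sin(p) - 1)^2)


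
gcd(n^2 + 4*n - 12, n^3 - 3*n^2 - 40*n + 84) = n^2 + 4*n - 12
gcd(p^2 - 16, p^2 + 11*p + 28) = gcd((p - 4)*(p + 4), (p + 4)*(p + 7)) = p + 4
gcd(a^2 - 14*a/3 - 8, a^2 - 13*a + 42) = a - 6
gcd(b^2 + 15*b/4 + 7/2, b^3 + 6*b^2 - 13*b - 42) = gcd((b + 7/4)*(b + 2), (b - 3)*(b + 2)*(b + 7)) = b + 2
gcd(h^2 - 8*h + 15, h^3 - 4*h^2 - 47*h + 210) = h - 5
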